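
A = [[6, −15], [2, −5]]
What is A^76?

A² = A (a projection; rank 1, trace 1), so A^76 = A.

[[6, −15], [2, −5]]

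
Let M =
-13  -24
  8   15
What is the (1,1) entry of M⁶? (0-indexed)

2913

tr M = 2 and det M = -3, so the characteristic polynomial is λ² − (2)λ + (-3) with roots -1 and 3.
Eigenvectors give P = [[-2, -3], [1, 2]] with P⁻¹ = [[-2, -3], [1, 2]], and M = P·diag(-1, 3)·P⁻¹.
Then M⁶ = P·diag(1, 729)·P⁻¹ = [[-2, -2187], [1, 1458]] · [[-2, -3], [1, 2]] = [[-2183, -4368], [1456, 2913]].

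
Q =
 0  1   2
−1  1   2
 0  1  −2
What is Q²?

[[−1, 3, −2], [−1, 2, −4], [−1, −1, 6]]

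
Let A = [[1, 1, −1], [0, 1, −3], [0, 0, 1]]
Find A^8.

A = I + N where N = [[0, 1, −1], [0, 0, −3], [0, 0, 0]] is strictly upper-triangular, so N^3 = 0.
(I + N)^8 = I + 8·N + 28·N^2 = [[1, 8, −92], [0, 1, −24], [0, 0, 1]].

[[1, 8, −92], [0, 1, −24], [0, 0, 1]]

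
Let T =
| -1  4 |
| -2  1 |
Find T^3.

T^2 = [[-7, 0], [0, -7]]
T^3 = [[7, -28], [14, -7]]

[[7, -28], [14, -7]]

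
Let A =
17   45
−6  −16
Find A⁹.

[[3077, 7695], [−1026, −2566]]

tr A = 1 and det A = −2, so the characteristic polynomial is λ² − (1)λ + (−2) with roots 2 and −1.
Eigenvectors give P = [[−3, 5], [1, −2]] with P⁻¹ = [[−2, −5], [−1, −3]], and A = P·diag(2, −1)·P⁻¹.
Then A⁹ = P·diag(512, −1)·P⁻¹ = [[−1536, −5], [512, 2]] · [[−2, −5], [−1, −3]] = [[3077, 7695], [−1026, −2566]].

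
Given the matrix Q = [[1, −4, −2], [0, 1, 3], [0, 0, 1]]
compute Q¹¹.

Q = I + N where N = [[0, −4, −2], [0, 0, 3], [0, 0, 0]] is strictly upper-triangular, so N³ = 0.
(I + N)¹¹ = I + 11·N + 55·N² = [[1, −44, −682], [0, 1, 33], [0, 0, 1]].

[[1, −44, −682], [0, 1, 33], [0, 0, 1]]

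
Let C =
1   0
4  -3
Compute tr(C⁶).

tr C = -2 and det C = -3, so the characteristic polynomial is λ² − (-2)λ + (-3) with roots 1 and -3.
Eigenvectors give P = [[1, 0], [1, -1]] with P⁻¹ = [[1, 0], [1, -1]], and C = P·diag(1, -3)·P⁻¹.
Then C⁶ = P·diag(1, 729)·P⁻¹ = [[1, 0], [1, -729]] · [[1, 0], [1, -1]] = [[1, 0], [-728, 729]].

730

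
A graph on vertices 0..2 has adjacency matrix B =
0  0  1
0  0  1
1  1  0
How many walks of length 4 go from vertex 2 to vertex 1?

0

The number of length-4 walks from vertex 2 to vertex 1 is entry (2,1) of B⁴, where B is the adjacency matrix.
B² = [[1, 1, 0], [1, 1, 0], [0, 0, 2]]
B³ = [[0, 0, 2], [0, 0, 2], [2, 2, 0]]
B⁴ = [[2, 2, 0], [2, 2, 0], [0, 0, 4]]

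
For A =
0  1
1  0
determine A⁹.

A² = I (check: tr A = 0 and det A = −1), so A⁹ = A since 9 is odd.

[[0, 1], [1, 0]]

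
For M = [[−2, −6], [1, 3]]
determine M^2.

M² = M (a projection; rank 1, trace 1), so M^2 = M.

[[−2, −6], [1, 3]]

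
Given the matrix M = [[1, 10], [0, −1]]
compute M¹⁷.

[[1, 10], [0, −1]]

M² = I (check: tr M = 0 and det M = −1), so M¹⁷ = M since 17 is odd.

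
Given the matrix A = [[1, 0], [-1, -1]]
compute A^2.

[[1, 0], [0, 1]]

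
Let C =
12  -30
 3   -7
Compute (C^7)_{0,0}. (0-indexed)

tr C = 5 and det C = 6, so the characteristic polynomial is λ² − (5)λ + (6) with roots 2 and 3.
Eigenvectors give P = [[-3, 10], [-1, 3]] with P⁻¹ = [[3, -10], [1, -3]], and C = P·diag(2, 3)·P⁻¹.
Then C^7 = P·diag(128, 2187)·P⁻¹ = [[-384, 21870], [-128, 6561]] · [[3, -10], [1, -3]] = [[20718, -61770], [6177, -18403]].

20718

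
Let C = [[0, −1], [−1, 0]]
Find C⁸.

C² = I (check: tr C = 0 and det C = −1), so C⁸ = I since 8 is even.

[[1, 0], [0, 1]]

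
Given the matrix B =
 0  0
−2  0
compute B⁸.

[[0, 0], [0, 0]]

B is strictly triangular, hence nilpotent: B² = 0, so B⁸ = 0.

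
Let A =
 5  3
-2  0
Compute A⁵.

tr A = 5 and det A = 6, so the characteristic polynomial is λ² − (5)λ + (6) with roots 2 and 3.
Eigenvectors give P = [[-1, 3], [1, -2]] with P⁻¹ = [[2, 3], [1, 1]], and A = P·diag(2, 3)·P⁻¹.
Then A⁵ = P·diag(32, 243)·P⁻¹ = [[-32, 729], [32, -486]] · [[2, 3], [1, 1]] = [[665, 633], [-422, -390]].

[[665, 633], [-422, -390]]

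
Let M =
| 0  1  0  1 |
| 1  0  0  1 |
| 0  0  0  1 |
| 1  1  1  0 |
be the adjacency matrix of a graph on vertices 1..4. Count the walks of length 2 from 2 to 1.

1

The number of length-2 walks from vertex 2 to vertex 1 is entry (2,1) of M², where M is the adjacency matrix.
M² = [[2, 1, 1, 1], [1, 2, 1, 1], [1, 1, 1, 0], [1, 1, 0, 3]]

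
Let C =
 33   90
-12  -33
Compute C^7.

tr C = 0 and det C = -9, so the characteristic polynomial is λ² − (0)λ + (-9) with roots 3 and -3.
Eigenvectors give P = [[-3, 5], [1, -2]] with P⁻¹ = [[-2, -5], [-1, -3]], and C = P·diag(3, -3)·P⁻¹.
Then C^7 = P·diag(2187, -2187)·P⁻¹ = [[-6561, -10935], [2187, 4374]] · [[-2, -5], [-1, -3]] = [[24057, 65610], [-8748, -24057]].

[[24057, 65610], [-8748, -24057]]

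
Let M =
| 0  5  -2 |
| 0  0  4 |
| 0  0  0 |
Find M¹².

[[0, 0, 0], [0, 0, 0], [0, 0, 0]]

M is strictly triangular, hence nilpotent: M³ = 0, so M¹² = 0.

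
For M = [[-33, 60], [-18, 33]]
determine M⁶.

tr M = 0 and det M = -9, so the characteristic polynomial is λ² − (0)λ + (-9) with roots -3 and 3.
Eigenvectors give P = [[2, -5], [1, -3]] with P⁻¹ = [[3, -5], [1, -2]], and M = P·diag(-3, 3)·P⁻¹.
Then M⁶ = P·diag(729, 729)·P⁻¹ = [[1458, -3645], [729, -2187]] · [[3, -5], [1, -2]] = [[729, 0], [0, 729]].

[[729, 0], [0, 729]]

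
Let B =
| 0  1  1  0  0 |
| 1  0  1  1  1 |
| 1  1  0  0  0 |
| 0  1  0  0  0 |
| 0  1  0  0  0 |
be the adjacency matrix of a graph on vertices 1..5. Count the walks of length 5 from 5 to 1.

The number of length-5 walks from vertex 5 to vertex 1 is entry (5,1) of B^5, where B is the adjacency matrix.
B^2 = [[2, 1, 1, 1, 1], [1, 4, 1, 0, 0], [1, 1, 2, 1, 1], [1, 0, 1, 1, 1], [1, 0, 1, 1, 1]]
B^3 = [[2, 5, 3, 1, 1], [5, 2, 5, 4, 4], [3, 5, 2, 1, 1], [1, 4, 1, 0, 0], [1, 4, 1, 0, 0]]
B^4 = [[8, 7, 7, 5, 5], [7, 18, 7, 2, 2], [7, 7, 8, 5, 5], [5, 2, 5, 4, 4], [5, 2, 5, 4, 4]]
B^5 = [[14, 25, 15, 7, 7], [25, 18, 25, 18, 18], [15, 25, 14, 7, 7], [7, 18, 7, 2, 2], [7, 18, 7, 2, 2]]

7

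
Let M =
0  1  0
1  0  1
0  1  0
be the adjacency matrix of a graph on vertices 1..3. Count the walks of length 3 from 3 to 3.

The number of length-3 walks from vertex 3 to vertex 3 is entry (3,3) of M^3, where M is the adjacency matrix.
M^2 = [[1, 0, 1], [0, 2, 0], [1, 0, 1]]
M^3 = [[0, 2, 0], [2, 0, 2], [0, 2, 0]]

0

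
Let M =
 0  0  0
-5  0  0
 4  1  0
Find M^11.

M is strictly triangular, hence nilpotent: M^3 = 0, so M^11 = 0.

[[0, 0, 0], [0, 0, 0], [0, 0, 0]]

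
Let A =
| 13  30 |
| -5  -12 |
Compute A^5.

tr A = 1 and det A = -6, so the characteristic polynomial is λ² − (1)λ + (-6) with roots 3 and -2.
Eigenvectors give P = [[3, -2], [-1, 1]] with P⁻¹ = [[1, 2], [1, 3]], and A = P·diag(3, -2)·P⁻¹.
Then A^5 = P·diag(243, -32)·P⁻¹ = [[729, 64], [-243, -32]] · [[1, 2], [1, 3]] = [[793, 1650], [-275, -582]].

[[793, 1650], [-275, -582]]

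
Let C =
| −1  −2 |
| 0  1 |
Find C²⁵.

C² = I (check: tr C = 0 and det C = −1), so C²⁵ = C since 25 is odd.

[[−1, −2], [0, 1]]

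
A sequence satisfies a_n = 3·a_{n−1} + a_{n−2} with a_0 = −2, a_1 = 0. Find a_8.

−2378

With companion matrix C = [[3, 1], [1, 0]], [a_n, a_{n−1}]ᵀ = C·[a_{n−1}, a_{n−2}]ᵀ, so [a_8, a_7]ᵀ = C^7·[a_1, a_0]ᵀ.
C^7 = [[3927, 1189], [1189, 360]], giving [a_8, a_7]ᵀ = [[−2378], [−720]].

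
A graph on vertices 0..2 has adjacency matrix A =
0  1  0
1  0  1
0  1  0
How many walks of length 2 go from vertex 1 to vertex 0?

The number of length-2 walks from vertex 1 to vertex 0 is entry (1,0) of A^2, where A is the adjacency matrix.
A^2 = [[1, 0, 1], [0, 2, 0], [1, 0, 1]]

0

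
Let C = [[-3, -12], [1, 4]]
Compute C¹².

[[-3, -12], [1, 4]]

C² = C (a projection; rank 1, trace 1), so C¹² = C.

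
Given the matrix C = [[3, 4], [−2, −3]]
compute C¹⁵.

C² = I (check: tr C = 0 and det C = −1), so C¹⁵ = C since 15 is odd.

[[3, 4], [−2, −3]]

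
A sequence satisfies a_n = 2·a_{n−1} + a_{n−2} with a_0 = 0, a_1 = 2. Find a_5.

58

With companion matrix C = [[2, 1], [1, 0]], [a_n, a_{n−1}]ᵀ = C·[a_{n−1}, a_{n−2}]ᵀ, so [a_5, a_4]ᵀ = C⁴·[a_1, a_0]ᵀ.
C⁴ = [[29, 12], [12, 5]], giving [a_5, a_4]ᵀ = [[58], [24]].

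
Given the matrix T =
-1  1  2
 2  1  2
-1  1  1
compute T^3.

T^2 = [[1, 2, 2], [-2, 5, 8], [2, 1, 1]]
T^3 = [[1, 5, 8], [4, 11, 14], [-1, 4, 7]]

[[1, 5, 8], [4, 11, 14], [-1, 4, 7]]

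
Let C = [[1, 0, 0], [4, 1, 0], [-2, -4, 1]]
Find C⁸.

[[1, 0, 0], [32, 1, 0], [-464, -32, 1]]

C = I + N where N = [[0, 0, 0], [4, 0, 0], [-2, -4, 0]] is strictly lower-triangular, so N³ = 0.
(I + N)⁸ = I + 8·N + 28·N² = [[1, 0, 0], [32, 1, 0], [-464, -32, 1]].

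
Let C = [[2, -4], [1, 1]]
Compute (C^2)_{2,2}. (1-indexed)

-3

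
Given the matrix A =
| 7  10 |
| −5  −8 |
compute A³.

tr A = −1 and det A = −6, so the characteristic polynomial is λ² − (−1)λ + (−6) with roots 2 and −3.
Eigenvectors give P = [[−2, 1], [1, −1]] with P⁻¹ = [[−1, −1], [−1, −2]], and A = P·diag(2, −3)·P⁻¹.
Then A³ = P·diag(8, −27)·P⁻¹ = [[−16, −27], [8, 27]] · [[−1, −1], [−1, −2]] = [[43, 70], [−35, −62]].

[[43, 70], [−35, −62]]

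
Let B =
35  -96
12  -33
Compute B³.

[[251, -672], [84, -225]]

tr B = 2 and det B = -3, so the characteristic polynomial is λ² − (2)λ + (-3) with roots 3 and -1.
Eigenvectors give P = [[-3, -8], [-1, -3]] with P⁻¹ = [[-3, 8], [1, -3]], and B = P·diag(3, -1)·P⁻¹.
Then B³ = P·diag(27, -1)·P⁻¹ = [[-81, 8], [-27, 3]] · [[-3, 8], [1, -3]] = [[251, -672], [84, -225]].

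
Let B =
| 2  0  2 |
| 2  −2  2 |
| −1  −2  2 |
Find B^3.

B^2 = [[2, −4, 8], [−2, 0, 4], [−8, 0, −2]]
B^3 = [[−12, −8, 12], [−8, −8, 4], [−14, 4, −20]]

[[−12, −8, 12], [−8, −8, 4], [−14, 4, −20]]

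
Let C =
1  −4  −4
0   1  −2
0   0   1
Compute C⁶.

[[1, −24, 96], [0, 1, −12], [0, 0, 1]]

C = I + N where N = [[0, −4, −4], [0, 0, −2], [0, 0, 0]] is strictly upper-triangular, so N³ = 0.
(I + N)⁶ = I + 6·N + 15·N² = [[1, −24, 96], [0, 1, −12], [0, 0, 1]].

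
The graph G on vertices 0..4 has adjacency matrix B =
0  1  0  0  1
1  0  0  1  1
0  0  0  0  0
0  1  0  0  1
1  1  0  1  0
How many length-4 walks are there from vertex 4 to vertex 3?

9

The number of length-4 walks from vertex 4 to vertex 3 is entry (4,3) of B⁴, where B is the adjacency matrix.
B² = [[2, 1, 0, 2, 1], [1, 3, 0, 1, 2], [0, 0, 0, 0, 0], [2, 1, 0, 2, 1], [1, 2, 0, 1, 3]]
B³ = [[2, 5, 0, 2, 5], [5, 4, 0, 5, 5], [0, 0, 0, 0, 0], [2, 5, 0, 2, 5], [5, 5, 0, 5, 4]]
B⁴ = [[10, 9, 0, 10, 9], [9, 15, 0, 9, 14], [0, 0, 0, 0, 0], [10, 9, 0, 10, 9], [9, 14, 0, 9, 15]]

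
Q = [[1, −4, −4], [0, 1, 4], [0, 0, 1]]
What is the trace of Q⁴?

Q = I + N where N = [[0, −4, −4], [0, 0, 4], [0, 0, 0]] is strictly upper-triangular, so N³ = 0.
(I + N)⁴ = I + 4·N + 6·N² = [[1, −16, −112], [0, 1, 16], [0, 0, 1]].

3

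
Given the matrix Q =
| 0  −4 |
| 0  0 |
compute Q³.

[[0, 0], [0, 0]]

Q is strictly triangular, hence nilpotent: Q² = 0, so Q³ = 0.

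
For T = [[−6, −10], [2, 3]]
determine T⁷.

[[−636, −1270], [254, 507]]

tr T = −3 and det T = 2, so the characteristic polynomial is λ² − (−3)λ + (2) with roots −1 and −2.
Eigenvectors give P = [[−2, −5], [1, 2]] with P⁻¹ = [[2, 5], [−1, −2]], and T = P·diag(−1, −2)·P⁻¹.
Then T⁷ = P·diag(−1, −128)·P⁻¹ = [[2, 640], [−1, −256]] · [[2, 5], [−1, −2]] = [[−636, −1270], [254, 507]].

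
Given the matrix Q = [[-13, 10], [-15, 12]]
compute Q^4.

tr Q = -1 and det Q = -6, so the characteristic polynomial is λ² − (-1)λ + (-6) with roots 2 and -3.
Eigenvectors give P = [[2, 1], [3, 1]] with P⁻¹ = [[-1, 1], [3, -2]], and Q = P·diag(2, -3)·P⁻¹.
Then Q^4 = P·diag(16, 81)·P⁻¹ = [[32, 81], [48, 81]] · [[-1, 1], [3, -2]] = [[211, -130], [195, -114]].

[[211, -130], [195, -114]]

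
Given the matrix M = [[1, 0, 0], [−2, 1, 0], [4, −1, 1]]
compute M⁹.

[[1, 0, 0], [−18, 1, 0], [108, −9, 1]]

M = I + N where N = [[0, 0, 0], [−2, 0, 0], [4, −1, 0]] is strictly lower-triangular, so N³ = 0.
(I + N)⁹ = I + 9·N + 36·N² = [[1, 0, 0], [−18, 1, 0], [108, −9, 1]].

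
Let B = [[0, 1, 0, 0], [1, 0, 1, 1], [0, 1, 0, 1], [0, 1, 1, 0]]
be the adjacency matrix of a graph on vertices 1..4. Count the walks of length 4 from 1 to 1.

The number of length-4 walks from vertex 1 to vertex 1 is entry (1,1) of B⁴, where B is the adjacency matrix.
B² = [[1, 0, 1, 1], [0, 3, 1, 1], [1, 1, 2, 1], [1, 1, 1, 2]]
B³ = [[0, 3, 1, 1], [3, 2, 4, 4], [1, 4, 2, 3], [1, 4, 3, 2]]
B⁴ = [[3, 2, 4, 4], [2, 11, 6, 6], [4, 6, 7, 6], [4, 6, 6, 7]]

3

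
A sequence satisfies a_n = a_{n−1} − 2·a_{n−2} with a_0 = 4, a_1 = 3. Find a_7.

−19

With companion matrix Q = [[1, −2], [1, 0]], [a_n, a_{n−1}]ᵀ = Q·[a_{n−1}, a_{n−2}]ᵀ, so [a_7, a_6]ᵀ = Q⁶·[a_1, a_0]ᵀ.
Q⁶ = [[7, −10], [5, 2]], giving [a_7, a_6]ᵀ = [[−19], [23]].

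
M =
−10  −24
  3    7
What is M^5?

tr M = −3 and det M = 2, so the characteristic polynomial is λ² − (−3)λ + (2) with roots −1 and −2.
Eigenvectors give P = [[−8, −3], [3, 1]] with P⁻¹ = [[1, 3], [−3, −8]], and M = P·diag(−1, −2)·P⁻¹.
Then M^5 = P·diag(−1, −32)·P⁻¹ = [[8, 96], [−3, −32]] · [[1, 3], [−3, −8]] = [[−280, −744], [93, 247]].

[[−280, −744], [93, 247]]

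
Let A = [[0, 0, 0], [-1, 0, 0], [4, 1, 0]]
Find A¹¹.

[[0, 0, 0], [0, 0, 0], [0, 0, 0]]

A is strictly triangular, hence nilpotent: A³ = 0, so A¹¹ = 0.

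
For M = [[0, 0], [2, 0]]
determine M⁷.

M is strictly triangular, hence nilpotent: M² = 0, so M⁷ = 0.

[[0, 0], [0, 0]]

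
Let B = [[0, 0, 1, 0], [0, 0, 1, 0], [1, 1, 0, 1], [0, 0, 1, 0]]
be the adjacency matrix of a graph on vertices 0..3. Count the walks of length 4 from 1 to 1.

The number of length-4 walks from vertex 1 to vertex 1 is entry (1,1) of B⁴, where B is the adjacency matrix.
B² = [[1, 1, 0, 1], [1, 1, 0, 1], [0, 0, 3, 0], [1, 1, 0, 1]]
B³ = [[0, 0, 3, 0], [0, 0, 3, 0], [3, 3, 0, 3], [0, 0, 3, 0]]
B⁴ = [[3, 3, 0, 3], [3, 3, 0, 3], [0, 0, 9, 0], [3, 3, 0, 3]]

3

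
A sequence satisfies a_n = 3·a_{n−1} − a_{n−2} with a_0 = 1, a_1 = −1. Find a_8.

−1364

With companion matrix M = [[3, −1], [1, 0]], [a_n, a_{n−1}]ᵀ = M·[a_{n−1}, a_{n−2}]ᵀ, so [a_8, a_7]ᵀ = M^7·[a_1, a_0]ᵀ.
M^7 = [[987, −377], [377, −144]], giving [a_8, a_7]ᵀ = [[−1364], [−521]].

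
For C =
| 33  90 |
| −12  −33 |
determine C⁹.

[[216513, 590490], [−78732, −216513]]

tr C = 0 and det C = −9, so the characteristic polynomial is λ² − (0)λ + (−9) with roots −3 and 3.
Eigenvectors give P = [[5, 3], [−2, −1]] with P⁻¹ = [[−1, −3], [2, 5]], and C = P·diag(−3, 3)·P⁻¹.
Then C⁹ = P·diag(−19683, 19683)·P⁻¹ = [[−98415, 59049], [39366, −19683]] · [[−1, −3], [2, 5]] = [[216513, 590490], [−78732, −216513]].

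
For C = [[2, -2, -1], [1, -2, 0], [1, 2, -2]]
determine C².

[[1, -2, 0], [0, 2, -1], [2, -10, 3]]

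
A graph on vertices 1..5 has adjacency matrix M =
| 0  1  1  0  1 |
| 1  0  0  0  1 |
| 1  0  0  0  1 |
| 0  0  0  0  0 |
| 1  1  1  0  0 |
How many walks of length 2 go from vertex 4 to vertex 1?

0

The number of length-2 walks from vertex 4 to vertex 1 is entry (4,1) of M^2, where M is the adjacency matrix.
M^2 = [[3, 1, 1, 0, 2], [1, 2, 2, 0, 1], [1, 2, 2, 0, 1], [0, 0, 0, 0, 0], [2, 1, 1, 0, 3]]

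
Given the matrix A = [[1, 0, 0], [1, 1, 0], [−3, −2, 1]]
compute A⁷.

[[1, 0, 0], [7, 1, 0], [−63, −14, 1]]

A = I + N where N = [[0, 0, 0], [1, 0, 0], [−3, −2, 0]] is strictly lower-triangular, so N³ = 0.
(I + N)⁷ = I + 7·N + 21·N² = [[1, 0, 0], [7, 1, 0], [−63, −14, 1]].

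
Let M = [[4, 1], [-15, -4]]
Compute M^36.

[[1, 0], [0, 1]]

M² = I (check: tr M = 0 and det M = -1), so M^36 = I since 36 is even.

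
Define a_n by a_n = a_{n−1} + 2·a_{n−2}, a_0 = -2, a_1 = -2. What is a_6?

-86

With companion matrix T = [[1, 2], [1, 0]], [a_n, a_{n−1}]ᵀ = T·[a_{n−1}, a_{n−2}]ᵀ, so [a_6, a_5]ᵀ = T⁵·[a_1, a_0]ᵀ.
T⁵ = [[21, 22], [11, 10]], giving [a_6, a_5]ᵀ = [[-86], [-42]].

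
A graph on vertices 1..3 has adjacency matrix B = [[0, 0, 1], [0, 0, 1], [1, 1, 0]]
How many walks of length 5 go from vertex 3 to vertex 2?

4

The number of length-5 walks from vertex 3 to vertex 2 is entry (3,2) of B^5, where B is the adjacency matrix.
B^2 = [[1, 1, 0], [1, 1, 0], [0, 0, 2]]
B^3 = [[0, 0, 2], [0, 0, 2], [2, 2, 0]]
B^4 = [[2, 2, 0], [2, 2, 0], [0, 0, 4]]
B^5 = [[0, 0, 4], [0, 0, 4], [4, 4, 0]]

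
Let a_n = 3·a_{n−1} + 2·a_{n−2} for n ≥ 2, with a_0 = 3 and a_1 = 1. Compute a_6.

1329

With companion matrix T = [[3, 2], [1, 0]], [a_n, a_{n−1}]ᵀ = T·[a_{n−1}, a_{n−2}]ᵀ, so [a_6, a_5]ᵀ = T⁵·[a_1, a_0]ᵀ.
T⁵ = [[495, 278], [139, 78]], giving [a_6, a_5]ᵀ = [[1329], [373]].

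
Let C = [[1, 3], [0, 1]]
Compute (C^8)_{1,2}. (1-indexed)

C = I + N where N = [[0, 3], [0, 0]] is strictly upper-triangular, so N^2 = 0.
(I + N)^8 = I + 8·N = [[1, 24], [0, 1]].

24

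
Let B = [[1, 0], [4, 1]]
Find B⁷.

[[1, 0], [28, 1]]

B = I + N where N = [[0, 0], [4, 0]] is strictly lower-triangular, so N² = 0.
(I + N)⁷ = I + 7·N = [[1, 0], [28, 1]].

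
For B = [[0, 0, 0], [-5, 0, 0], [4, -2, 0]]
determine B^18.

B is strictly triangular, hence nilpotent: B^3 = 0, so B^18 = 0.

[[0, 0, 0], [0, 0, 0], [0, 0, 0]]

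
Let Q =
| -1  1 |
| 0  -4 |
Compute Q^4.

[[1, -85], [0, 256]]

Q^2 = [[1, -5], [0, 16]]
Q^3 = [[-1, 21], [0, -64]]
Q^4 = [[1, -85], [0, 256]]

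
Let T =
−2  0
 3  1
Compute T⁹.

tr T = −1 and det T = −2, so the characteristic polynomial is λ² − (−1)λ + (−2) with roots −2 and 1.
Eigenvectors give P = [[−1, 0], [1, 1]] with P⁻¹ = [[−1, 0], [1, 1]], and T = P·diag(−2, 1)·P⁻¹.
Then T⁹ = P·diag(−512, 1)·P⁻¹ = [[512, 0], [−512, 1]] · [[−1, 0], [1, 1]] = [[−512, 0], [513, 1]].

[[−512, 0], [513, 1]]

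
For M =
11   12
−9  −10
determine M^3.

[[35, 36], [−27, −28]]

tr M = 1 and det M = −2, so the characteristic polynomial is λ² − (1)λ + (−2) with roots 2 and −1.
Eigenvectors give P = [[4, −1], [−3, 1]] with P⁻¹ = [[1, 1], [3, 4]], and M = P·diag(2, −1)·P⁻¹.
Then M^3 = P·diag(8, −1)·P⁻¹ = [[32, 1], [−24, −1]] · [[1, 1], [3, 4]] = [[35, 36], [−27, −28]].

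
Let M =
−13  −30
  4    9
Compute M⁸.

[[39361, 98400], [−13120, −32799]]

tr M = −4 and det M = 3, so the characteristic polynomial is λ² − (−4)λ + (3) with roots −3 and −1.
Eigenvectors give P = [[3, −5], [−1, 2]] with P⁻¹ = [[2, 5], [1, 3]], and M = P·diag(−3, −1)·P⁻¹.
Then M⁸ = P·diag(6561, 1)·P⁻¹ = [[19683, −5], [−6561, 2]] · [[2, 5], [1, 3]] = [[39361, 98400], [−13120, −32799]].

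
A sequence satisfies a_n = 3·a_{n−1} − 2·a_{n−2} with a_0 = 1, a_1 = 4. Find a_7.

With companion matrix B = [[3, −2], [1, 0]], [a_n, a_{n−1}]ᵀ = B·[a_{n−1}, a_{n−2}]ᵀ, so [a_7, a_6]ᵀ = B^6·[a_1, a_0]ᵀ.
B^6 = [[127, −126], [63, −62]], giving [a_7, a_6]ᵀ = [[382], [190]].

382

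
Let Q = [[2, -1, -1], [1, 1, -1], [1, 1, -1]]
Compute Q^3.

Q^2 = [[2, -4, 0], [2, -1, -1], [2, -1, -1]]
Q^3 = [[0, -6, 2], [2, -4, 0], [2, -4, 0]]

[[0, -6, 2], [2, -4, 0], [2, -4, 0]]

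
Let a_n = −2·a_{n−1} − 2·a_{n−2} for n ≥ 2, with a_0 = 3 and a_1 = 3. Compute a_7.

−72

With companion matrix B = [[−2, −2], [1, 0]], [a_n, a_{n−1}]ᵀ = B·[a_{n−1}, a_{n−2}]ᵀ, so [a_7, a_6]ᵀ = B⁶·[a_1, a_0]ᵀ.
B⁶ = [[−8, −16], [8, 8]], giving [a_7, a_6]ᵀ = [[−72], [48]].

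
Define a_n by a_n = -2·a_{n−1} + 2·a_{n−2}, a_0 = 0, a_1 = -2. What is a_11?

With companion matrix A = [[-2, 2], [1, 0]], [a_n, a_{n−1}]ᵀ = A·[a_{n−1}, a_{n−2}]ᵀ, so [a_11, a_10]ᵀ = A^10·[a_1, a_0]ᵀ.
A^10 = [[18272, -13376], [-6688, 4896]], giving [a_11, a_10]ᵀ = [[-36544], [13376]].

-36544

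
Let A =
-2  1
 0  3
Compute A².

[[4, 1], [0, 9]]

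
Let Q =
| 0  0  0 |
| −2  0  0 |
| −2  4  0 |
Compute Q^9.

Q is strictly triangular, hence nilpotent: Q^3 = 0, so Q^9 = 0.

[[0, 0, 0], [0, 0, 0], [0, 0, 0]]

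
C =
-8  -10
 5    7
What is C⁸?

tr C = -1 and det C = -6, so the characteristic polynomial is λ² − (-1)λ + (-6) with roots 2 and -3.
Eigenvectors give P = [[-1, -2], [1, 1]] with P⁻¹ = [[1, 2], [-1, -1]], and C = P·diag(2, -3)·P⁻¹.
Then C⁸ = P·diag(256, 6561)·P⁻¹ = [[-256, -13122], [256, 6561]] · [[1, 2], [-1, -1]] = [[12866, 12610], [-6305, -6049]].

[[12866, 12610], [-6305, -6049]]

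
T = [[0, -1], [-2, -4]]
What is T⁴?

[[36, 80], [160, 356]]

T² = [[2, 4], [8, 18]]
T³ = [[-8, -18], [-36, -80]]
T⁴ = [[36, 80], [160, 356]]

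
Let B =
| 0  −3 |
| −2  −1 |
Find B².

[[6, 3], [2, 7]]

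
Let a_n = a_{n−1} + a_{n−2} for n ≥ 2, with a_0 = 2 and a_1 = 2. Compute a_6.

With companion matrix B = [[1, 1], [1, 0]], [a_n, a_{n−1}]ᵀ = B·[a_{n−1}, a_{n−2}]ᵀ, so [a_6, a_5]ᵀ = B⁵·[a_1, a_0]ᵀ.
B⁵ = [[8, 5], [5, 3]], giving [a_6, a_5]ᵀ = [[26], [16]].

26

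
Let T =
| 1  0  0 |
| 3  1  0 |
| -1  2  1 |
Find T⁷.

[[1, 0, 0], [21, 1, 0], [119, 14, 1]]

T = I + N where N = [[0, 0, 0], [3, 0, 0], [-1, 2, 0]] is strictly lower-triangular, so N³ = 0.
(I + N)⁷ = I + 7·N + 21·N² = [[1, 0, 0], [21, 1, 0], [119, 14, 1]].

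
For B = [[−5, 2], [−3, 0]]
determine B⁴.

tr B = −5 and det B = 6, so the characteristic polynomial is λ² − (−5)λ + (6) with roots −3 and −2.
Eigenvectors give P = [[1, −2], [1, −3]] with P⁻¹ = [[3, −2], [1, −1]], and B = P·diag(−3, −2)·P⁻¹.
Then B⁴ = P·diag(81, 16)·P⁻¹ = [[81, −32], [81, −48]] · [[3, −2], [1, −1]] = [[211, −130], [195, −114]].

[[211, −130], [195, −114]]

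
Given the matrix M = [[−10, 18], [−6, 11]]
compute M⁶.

tr M = 1 and det M = −2, so the characteristic polynomial is λ² − (1)λ + (−2) with roots −1 and 2.
Eigenvectors give P = [[−2, −3], [−1, −2]] with P⁻¹ = [[−2, 3], [1, −2]], and M = P·diag(−1, 2)·P⁻¹.
Then M⁶ = P·diag(1, 64)·P⁻¹ = [[−2, −192], [−1, −128]] · [[−2, 3], [1, −2]] = [[−188, 378], [−126, 253]].

[[−188, 378], [−126, 253]]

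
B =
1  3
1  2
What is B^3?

B^2 = [[4, 9], [3, 7]]
B^3 = [[13, 30], [10, 23]]

[[13, 30], [10, 23]]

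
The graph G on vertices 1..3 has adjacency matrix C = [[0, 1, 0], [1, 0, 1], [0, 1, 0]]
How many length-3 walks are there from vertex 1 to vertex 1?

The number of length-3 walks from vertex 1 to vertex 1 is entry (1,1) of C³, where C is the adjacency matrix.
C² = [[1, 0, 1], [0, 2, 0], [1, 0, 1]]
C³ = [[0, 2, 0], [2, 0, 2], [0, 2, 0]]

0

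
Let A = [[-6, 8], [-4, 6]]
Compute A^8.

tr A = 0 and det A = -4, so the characteristic polynomial is λ² − (0)λ + (-4) with roots 2 and -2.
Eigenvectors give P = [[-1, 2], [-1, 1]] with P⁻¹ = [[1, -2], [1, -1]], and A = P·diag(2, -2)·P⁻¹.
Then A^8 = P·diag(256, 256)·P⁻¹ = [[-256, 512], [-256, 256]] · [[1, -2], [1, -1]] = [[256, 0], [0, 256]].

[[256, 0], [0, 256]]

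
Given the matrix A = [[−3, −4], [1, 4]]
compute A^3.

A^2 = [[5, −4], [1, 12]]
A^3 = [[−19, −36], [9, 44]]

[[−19, −36], [9, 44]]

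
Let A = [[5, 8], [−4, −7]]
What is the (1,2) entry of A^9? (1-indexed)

tr A = −2 and det A = −3, so the characteristic polynomial is λ² − (−2)λ + (−3) with roots −3 and 1.
Eigenvectors give P = [[−1, −2], [1, 1]] with P⁻¹ = [[1, 2], [−1, −1]], and A = P·diag(−3, 1)·P⁻¹.
Then A^9 = P·diag(−19683, 1)·P⁻¹ = [[19683, −2], [−19683, 1]] · [[1, 2], [−1, −1]] = [[19685, 39368], [−19684, −39367]].

39368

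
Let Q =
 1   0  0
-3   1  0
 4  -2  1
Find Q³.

Q = I + N where N = [[0, 0, 0], [-3, 0, 0], [4, -2, 0]] is strictly lower-triangular, so N³ = 0.
(I + N)³ = I + 3·N + 3·N² = [[1, 0, 0], [-9, 1, 0], [30, -6, 1]].

[[1, 0, 0], [-9, 1, 0], [30, -6, 1]]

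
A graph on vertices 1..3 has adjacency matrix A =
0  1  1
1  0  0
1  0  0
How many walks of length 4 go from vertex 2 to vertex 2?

The number of length-4 walks from vertex 2 to vertex 2 is entry (2,2) of A^4, where A is the adjacency matrix.
A^2 = [[2, 0, 0], [0, 1, 1], [0, 1, 1]]
A^3 = [[0, 2, 2], [2, 0, 0], [2, 0, 0]]
A^4 = [[4, 0, 0], [0, 2, 2], [0, 2, 2]]

2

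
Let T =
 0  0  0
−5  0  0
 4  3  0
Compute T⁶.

[[0, 0, 0], [0, 0, 0], [0, 0, 0]]

T is strictly triangular, hence nilpotent: T³ = 0, so T⁶ = 0.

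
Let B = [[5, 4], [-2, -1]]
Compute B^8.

[[13121, 13120], [-6560, -6559]]

tr B = 4 and det B = 3, so the characteristic polynomial is λ² − (4)λ + (3) with roots 3 and 1.
Eigenvectors give P = [[2, -1], [-1, 1]] with P⁻¹ = [[1, 1], [1, 2]], and B = P·diag(3, 1)·P⁻¹.
Then B^8 = P·diag(6561, 1)·P⁻¹ = [[13122, -1], [-6561, 1]] · [[1, 1], [1, 2]] = [[13121, 13120], [-6560, -6559]].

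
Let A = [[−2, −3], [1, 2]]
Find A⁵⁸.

A² = I (check: tr A = 0 and det A = −1), so A⁵⁸ = I since 58 is even.

[[1, 0], [0, 1]]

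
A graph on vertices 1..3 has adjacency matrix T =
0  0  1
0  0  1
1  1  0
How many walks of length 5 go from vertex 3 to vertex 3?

The number of length-5 walks from vertex 3 to vertex 3 is entry (3,3) of T^5, where T is the adjacency matrix.
T^2 = [[1, 1, 0], [1, 1, 0], [0, 0, 2]]
T^3 = [[0, 0, 2], [0, 0, 2], [2, 2, 0]]
T^4 = [[2, 2, 0], [2, 2, 0], [0, 0, 4]]
T^5 = [[0, 0, 4], [0, 0, 4], [4, 4, 0]]

0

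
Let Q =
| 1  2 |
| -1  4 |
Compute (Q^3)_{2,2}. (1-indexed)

46

Q^2 = [[-1, 10], [-5, 14]]
Q^3 = [[-11, 38], [-19, 46]]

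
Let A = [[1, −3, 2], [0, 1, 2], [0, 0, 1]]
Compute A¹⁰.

A = I + N where N = [[0, −3, 2], [0, 0, 2], [0, 0, 0]] is strictly upper-triangular, so N³ = 0.
(I + N)¹⁰ = I + 10·N + 45·N² = [[1, −30, −250], [0, 1, 20], [0, 0, 1]].

[[1, −30, −250], [0, 1, 20], [0, 0, 1]]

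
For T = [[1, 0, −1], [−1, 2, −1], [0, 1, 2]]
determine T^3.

[[2, −5, −6], [−6, 3, −6], [−5, 11, 3]]

T^2 = [[1, −1, −3], [−3, 3, −3], [−1, 4, 3]]
T^3 = [[2, −5, −6], [−6, 3, −6], [−5, 11, 3]]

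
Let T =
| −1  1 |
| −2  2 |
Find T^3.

T² = T (a projection; rank 1, trace 1), so T^3 = T.

[[−1, 1], [−2, 2]]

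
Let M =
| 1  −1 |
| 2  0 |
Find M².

[[−1, −1], [2, −2]]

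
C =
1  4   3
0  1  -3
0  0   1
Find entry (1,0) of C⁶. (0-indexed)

C = I + N where N = [[0, 4, 3], [0, 0, -3], [0, 0, 0]] is strictly upper-triangular, so N³ = 0.
(I + N)⁶ = I + 6·N + 15·N² = [[1, 24, -162], [0, 1, -18], [0, 0, 1]].

0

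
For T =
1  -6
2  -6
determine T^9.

[[57001, -115026], [38342, -77196]]

tr T = -5 and det T = 6, so the characteristic polynomial is λ² − (-5)λ + (6) with roots -2 and -3.
Eigenvectors give P = [[2, -3], [1, -2]] with P⁻¹ = [[2, -3], [1, -2]], and T = P·diag(-2, -3)·P⁻¹.
Then T^9 = P·diag(-512, -19683)·P⁻¹ = [[-1024, 59049], [-512, 39366]] · [[2, -3], [1, -2]] = [[57001, -115026], [38342, -77196]].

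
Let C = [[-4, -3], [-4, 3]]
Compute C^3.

C^2 = [[28, 3], [4, 21]]
C^3 = [[-124, -75], [-100, 51]]

[[-124, -75], [-100, 51]]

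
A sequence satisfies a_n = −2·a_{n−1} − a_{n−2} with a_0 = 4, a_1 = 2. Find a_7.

With companion matrix C = [[−2, −1], [1, 0]], [a_n, a_{n−1}]ᵀ = C·[a_{n−1}, a_{n−2}]ᵀ, so [a_7, a_6]ᵀ = C⁶·[a_1, a_0]ᵀ.
C⁶ = [[7, 6], [−6, −5]], giving [a_7, a_6]ᵀ = [[38], [−32]].

38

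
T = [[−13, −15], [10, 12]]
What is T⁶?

tr T = −1 and det T = −6, so the characteristic polynomial is λ² − (−1)λ + (−6) with roots −3 and 2.
Eigenvectors give P = [[3, −1], [−2, 1]] with P⁻¹ = [[1, 1], [2, 3]], and T = P·diag(−3, 2)·P⁻¹.
Then T⁶ = P·diag(729, 64)·P⁻¹ = [[2187, −64], [−1458, 64]] · [[1, 1], [2, 3]] = [[2059, 1995], [−1330, −1266]].

[[2059, 1995], [−1330, −1266]]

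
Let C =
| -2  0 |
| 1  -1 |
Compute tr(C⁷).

tr C = -3 and det C = 2, so the characteristic polynomial is λ² − (-3)λ + (2) with roots -2 and -1.
Eigenvectors give P = [[-1, 0], [1, 1]] with P⁻¹ = [[-1, 0], [1, 1]], and C = P·diag(-2, -1)·P⁻¹.
Then C⁷ = P·diag(-128, -1)·P⁻¹ = [[128, 0], [-128, -1]] · [[-1, 0], [1, 1]] = [[-128, 0], [127, -1]].

-129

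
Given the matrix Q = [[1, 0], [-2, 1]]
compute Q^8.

Q = I + N where N = [[0, 0], [-2, 0]] is strictly lower-triangular, so N^2 = 0.
(I + N)^8 = I + 8·N = [[1, 0], [-16, 1]].

[[1, 0], [-16, 1]]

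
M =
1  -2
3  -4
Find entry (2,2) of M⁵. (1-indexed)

tr M = -3 and det M = 2, so the characteristic polynomial is λ² − (-3)λ + (2) with roots -1 and -2.
Eigenvectors give P = [[1, -2], [1, -3]] with P⁻¹ = [[3, -2], [1, -1]], and M = P·diag(-1, -2)·P⁻¹.
Then M⁵ = P·diag(-1, -32)·P⁻¹ = [[-1, 64], [-1, 96]] · [[3, -2], [1, -1]] = [[61, -62], [93, -94]].

-94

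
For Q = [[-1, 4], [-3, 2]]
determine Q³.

[[-1, -36], [27, -28]]

Q² = [[-11, 4], [-3, -8]]
Q³ = [[-1, -36], [27, -28]]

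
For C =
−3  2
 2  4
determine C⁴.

C² = [[13, 2], [2, 20]]
C³ = [[−35, 34], [34, 84]]
C⁴ = [[173, 66], [66, 404]]

[[173, 66], [66, 404]]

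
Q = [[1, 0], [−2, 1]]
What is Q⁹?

[[1, 0], [−18, 1]]

Q = I + N where N = [[0, 0], [−2, 0]] is strictly lower-triangular, so N² = 0.
(I + N)⁹ = I + 9·N = [[1, 0], [−18, 1]].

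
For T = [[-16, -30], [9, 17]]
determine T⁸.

[[-1274, -2550], [765, 1531]]

tr T = 1 and det T = -2, so the characteristic polynomial is λ² − (1)λ + (-2) with roots -1 and 2.
Eigenvectors give P = [[-2, -5], [1, 3]] with P⁻¹ = [[-3, -5], [1, 2]], and T = P·diag(-1, 2)·P⁻¹.
Then T⁸ = P·diag(1, 256)·P⁻¹ = [[-2, -1280], [1, 768]] · [[-3, -5], [1, 2]] = [[-1274, -2550], [765, 1531]].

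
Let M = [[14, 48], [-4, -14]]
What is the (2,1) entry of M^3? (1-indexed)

tr M = 0 and det M = -4, so the characteristic polynomial is λ² − (0)λ + (-4) with roots -2 and 2.
Eigenvectors give P = [[-3, 4], [1, -1]] with P⁻¹ = [[1, 4], [1, 3]], and M = P·diag(-2, 2)·P⁻¹.
Then M^3 = P·diag(-8, 8)·P⁻¹ = [[24, 32], [-8, -8]] · [[1, 4], [1, 3]] = [[56, 192], [-16, -56]].

-16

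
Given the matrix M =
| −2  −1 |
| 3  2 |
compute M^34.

M² = I (check: tr M = 0 and det M = −1), so M^34 = I since 34 is even.

[[1, 0], [0, 1]]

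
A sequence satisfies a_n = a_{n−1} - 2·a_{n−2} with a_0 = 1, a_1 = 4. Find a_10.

With companion matrix C = [[1, -2], [1, 0]], [a_n, a_{n−1}]ᵀ = C·[a_{n−1}, a_{n−2}]ᵀ, so [a_10, a_9]ᵀ = C^9·[a_1, a_0]ᵀ.
C^9 = [[-11, 34], [-17, 6]], giving [a_10, a_9]ᵀ = [[-10], [-62]].

-10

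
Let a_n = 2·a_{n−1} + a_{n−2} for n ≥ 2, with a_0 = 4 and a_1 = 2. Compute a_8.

With companion matrix Q = [[2, 1], [1, 0]], [a_n, a_{n−1}]ᵀ = Q·[a_{n−1}, a_{n−2}]ᵀ, so [a_8, a_7]ᵀ = Q⁷·[a_1, a_0]ᵀ.
Q⁷ = [[408, 169], [169, 70]], giving [a_8, a_7]ᵀ = [[1492], [618]].

1492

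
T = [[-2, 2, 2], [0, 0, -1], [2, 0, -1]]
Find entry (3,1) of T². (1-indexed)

-6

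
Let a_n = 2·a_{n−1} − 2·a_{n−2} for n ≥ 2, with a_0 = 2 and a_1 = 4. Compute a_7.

With companion matrix A = [[2, −2], [1, 0]], [a_n, a_{n−1}]ᵀ = A·[a_{n−1}, a_{n−2}]ᵀ, so [a_7, a_6]ᵀ = A⁶·[a_1, a_0]ᵀ.
A⁶ = [[−8, 16], [−8, 8]], giving [a_7, a_6]ᵀ = [[0], [−16]].

0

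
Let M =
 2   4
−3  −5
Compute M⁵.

[[92, 124], [−93, −125]]

tr M = −3 and det M = 2, so the characteristic polynomial is λ² − (−3)λ + (2) with roots −2 and −1.
Eigenvectors give P = [[−1, 4], [1, −3]] with P⁻¹ = [[3, 4], [1, 1]], and M = P·diag(−2, −1)·P⁻¹.
Then M⁵ = P·diag(−32, −1)·P⁻¹ = [[32, −4], [−32, 3]] · [[3, 4], [1, 1]] = [[92, 124], [−93, −125]].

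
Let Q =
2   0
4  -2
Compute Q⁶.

tr Q = 0 and det Q = -4, so the characteristic polynomial is λ² − (0)λ + (-4) with roots 2 and -2.
Eigenvectors give P = [[1, 0], [1, -1]] with P⁻¹ = [[1, 0], [1, -1]], and Q = P·diag(2, -2)·P⁻¹.
Then Q⁶ = P·diag(64, 64)·P⁻¹ = [[64, 0], [64, -64]] · [[1, 0], [1, -1]] = [[64, 0], [0, 64]].

[[64, 0], [0, 64]]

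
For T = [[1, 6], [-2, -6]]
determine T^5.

tr T = -5 and det T = 6, so the characteristic polynomial is λ² − (-5)λ + (6) with roots -2 and -3.
Eigenvectors give P = [[-2, -3], [1, 2]] with P⁻¹ = [[-2, -3], [1, 2]], and T = P·diag(-2, -3)·P⁻¹.
Then T^5 = P·diag(-32, -243)·P⁻¹ = [[64, 729], [-32, -486]] · [[-2, -3], [1, 2]] = [[601, 1266], [-422, -876]].

[[601, 1266], [-422, -876]]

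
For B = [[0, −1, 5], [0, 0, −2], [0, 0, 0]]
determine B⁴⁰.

B is strictly triangular, hence nilpotent: B³ = 0, so B⁴⁰ = 0.

[[0, 0, 0], [0, 0, 0], [0, 0, 0]]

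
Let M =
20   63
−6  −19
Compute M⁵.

[[230, 693], [−66, −199]]

tr M = 1 and det M = −2, so the characteristic polynomial is λ² − (1)λ + (−2) with roots 2 and −1.
Eigenvectors give P = [[7, −3], [−2, 1]] with P⁻¹ = [[1, 3], [2, 7]], and M = P·diag(2, −1)·P⁻¹.
Then M⁵ = P·diag(32, −1)·P⁻¹ = [[224, 3], [−64, −1]] · [[1, 3], [2, 7]] = [[230, 693], [−66, −199]].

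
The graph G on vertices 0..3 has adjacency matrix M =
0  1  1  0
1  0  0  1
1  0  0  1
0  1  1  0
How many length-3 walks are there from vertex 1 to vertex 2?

The number of length-3 walks from vertex 1 to vertex 2 is entry (1,2) of M³, where M is the adjacency matrix.
M² = [[2, 0, 0, 2], [0, 2, 2, 0], [0, 2, 2, 0], [2, 0, 0, 2]]
M³ = [[0, 4, 4, 0], [4, 0, 0, 4], [4, 0, 0, 4], [0, 4, 4, 0]]

0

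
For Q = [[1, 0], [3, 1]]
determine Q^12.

Q = I + N where N = [[0, 0], [3, 0]] is strictly lower-triangular, so N^2 = 0.
(I + N)^12 = I + 12·N = [[1, 0], [36, 1]].

[[1, 0], [36, 1]]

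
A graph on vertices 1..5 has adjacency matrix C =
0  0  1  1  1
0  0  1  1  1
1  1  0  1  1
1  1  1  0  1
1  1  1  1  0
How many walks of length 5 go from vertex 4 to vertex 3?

The number of length-5 walks from vertex 4 to vertex 3 is entry (4,3) of C⁵, where C is the adjacency matrix.
C² = [[3, 3, 2, 2, 2], [3, 3, 2, 2, 2], [2, 2, 4, 3, 3], [2, 2, 3, 4, 3], [2, 2, 3, 3, 4]]
C³ = [[6, 6, 10, 10, 10], [6, 6, 10, 10, 10], [10, 10, 10, 11, 11], [10, 10, 11, 10, 11], [10, 10, 11, 11, 10]]
C⁴ = [[30, 30, 32, 32, 32], [30, 30, 32, 32, 32], [32, 32, 42, 41, 41], [32, 32, 41, 42, 41], [32, 32, 41, 41, 42]]
C⁵ = [[96, 96, 124, 124, 124], [96, 96, 124, 124, 124], [124, 124, 146, 147, 147], [124, 124, 147, 146, 147], [124, 124, 147, 147, 146]]

147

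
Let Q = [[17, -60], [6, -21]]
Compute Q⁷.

[[19673, -65580], [6558, -21861]]

tr Q = -4 and det Q = 3, so the characteristic polynomial is λ² − (-4)λ + (3) with roots -3 and -1.
Eigenvectors give P = [[-3, -10], [-1, -3]] with P⁻¹ = [[3, -10], [-1, 3]], and Q = P·diag(-3, -1)·P⁻¹.
Then Q⁷ = P·diag(-2187, -1)·P⁻¹ = [[6561, 10], [2187, 3]] · [[3, -10], [-1, 3]] = [[19673, -65580], [6558, -21861]].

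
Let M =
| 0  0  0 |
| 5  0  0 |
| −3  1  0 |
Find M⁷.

M is strictly triangular, hence nilpotent: M³ = 0, so M⁷ = 0.

[[0, 0, 0], [0, 0, 0], [0, 0, 0]]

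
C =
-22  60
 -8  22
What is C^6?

[[64, 0], [0, 64]]

tr C = 0 and det C = -4, so the characteristic polynomial is λ² − (0)λ + (-4) with roots 2 and -2.
Eigenvectors give P = [[-5, 3], [-2, 1]] with P⁻¹ = [[1, -3], [2, -5]], and C = P·diag(2, -2)·P⁻¹.
Then C^6 = P·diag(64, 64)·P⁻¹ = [[-320, 192], [-128, 64]] · [[1, -3], [2, -5]] = [[64, 0], [0, 64]].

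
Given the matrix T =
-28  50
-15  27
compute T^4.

[[406, -650], [195, -309]]

tr T = -1 and det T = -6, so the characteristic polynomial is λ² − (-1)λ + (-6) with roots 2 and -3.
Eigenvectors give P = [[5, -2], [3, -1]] with P⁻¹ = [[-1, 2], [-3, 5]], and T = P·diag(2, -3)·P⁻¹.
Then T^4 = P·diag(16, 81)·P⁻¹ = [[80, -162], [48, -81]] · [[-1, 2], [-3, 5]] = [[406, -650], [195, -309]].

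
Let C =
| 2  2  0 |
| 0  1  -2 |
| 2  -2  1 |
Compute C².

[[4, 6, -4], [-4, 5, -4], [6, 0, 5]]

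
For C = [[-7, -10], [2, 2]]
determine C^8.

[[31781, 63050], [-12610, -24964]]

tr C = -5 and det C = 6, so the characteristic polynomial is λ² − (-5)λ + (6) with roots -3 and -2.
Eigenvectors give P = [[5, -2], [-2, 1]] with P⁻¹ = [[1, 2], [2, 5]], and C = P·diag(-3, -2)·P⁻¹.
Then C^8 = P·diag(6561, 256)·P⁻¹ = [[32805, -512], [-13122, 256]] · [[1, 2], [2, 5]] = [[31781, 63050], [-12610, -24964]].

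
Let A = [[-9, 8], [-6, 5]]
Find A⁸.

[[26241, -26240], [19680, -19679]]

tr A = -4 and det A = 3, so the characteristic polynomial is λ² − (-4)λ + (3) with roots -3 and -1.
Eigenvectors give P = [[-4, -1], [-3, -1]] with P⁻¹ = [[-1, 1], [3, -4]], and A = P·diag(-3, -1)·P⁻¹.
Then A⁸ = P·diag(6561, 1)·P⁻¹ = [[-26244, -1], [-19683, -1]] · [[-1, 1], [3, -4]] = [[26241, -26240], [19680, -19679]].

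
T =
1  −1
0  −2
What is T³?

[[1, −3], [0, −8]]

T² = [[1, 1], [0, 4]]
T³ = [[1, −3], [0, −8]]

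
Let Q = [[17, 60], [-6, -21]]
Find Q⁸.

tr Q = -4 and det Q = 3, so the characteristic polynomial is λ² − (-4)λ + (3) with roots -3 and -1.
Eigenvectors give P = [[-3, 10], [1, -3]] with P⁻¹ = [[3, 10], [1, 3]], and Q = P·diag(-3, -1)·P⁻¹.
Then Q⁸ = P·diag(6561, 1)·P⁻¹ = [[-19683, 10], [6561, -3]] · [[3, 10], [1, 3]] = [[-59039, -196800], [19680, 65601]].

[[-59039, -196800], [19680, 65601]]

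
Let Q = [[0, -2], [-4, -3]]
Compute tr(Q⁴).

Q² = [[8, 6], [12, 17]]
Q³ = [[-24, -34], [-68, -75]]
Q⁴ = [[136, 150], [300, 361]]

497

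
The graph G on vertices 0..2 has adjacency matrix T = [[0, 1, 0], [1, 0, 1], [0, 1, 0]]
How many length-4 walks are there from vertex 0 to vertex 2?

The number of length-4 walks from vertex 0 to vertex 2 is entry (0,2) of T^4, where T is the adjacency matrix.
T^2 = [[1, 0, 1], [0, 2, 0], [1, 0, 1]]
T^3 = [[0, 2, 0], [2, 0, 2], [0, 2, 0]]
T^4 = [[2, 0, 2], [0, 4, 0], [2, 0, 2]]

2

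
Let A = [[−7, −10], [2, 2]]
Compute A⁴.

tr A = −5 and det A = 6, so the characteristic polynomial is λ² − (−5)λ + (6) with roots −2 and −3.
Eigenvectors give P = [[−2, 5], [1, −2]] with P⁻¹ = [[2, 5], [1, 2]], and A = P·diag(−2, −3)·P⁻¹.
Then A⁴ = P·diag(16, 81)·P⁻¹ = [[−32, 405], [16, −162]] · [[2, 5], [1, 2]] = [[341, 650], [−130, −244]].

[[341, 650], [−130, −244]]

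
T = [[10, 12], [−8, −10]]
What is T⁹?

[[2560, 3072], [−2048, −2560]]

tr T = 0 and det T = −4, so the characteristic polynomial is λ² − (0)λ + (−4) with roots −2 and 2.
Eigenvectors give P = [[−1, 3], [1, −2]] with P⁻¹ = [[2, 3], [1, 1]], and T = P·diag(−2, 2)·P⁻¹.
Then T⁹ = P·diag(−512, 512)·P⁻¹ = [[512, 1536], [−512, −1024]] · [[2, 3], [1, 1]] = [[2560, 3072], [−2048, −2560]].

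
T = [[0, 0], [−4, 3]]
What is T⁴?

[[0, 0], [−108, 81]]

T² = [[0, 0], [−12, 9]]
T³ = [[0, 0], [−36, 27]]
T⁴ = [[0, 0], [−108, 81]]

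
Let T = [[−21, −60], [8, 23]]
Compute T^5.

[[−1221, −3660], [488, 1463]]

tr T = 2 and det T = −3, so the characteristic polynomial is λ² − (2)λ + (−3) with roots −1 and 3.
Eigenvectors give P = [[−3, −5], [1, 2]] with P⁻¹ = [[−2, −5], [1, 3]], and T = P·diag(−1, 3)·P⁻¹.
Then T^5 = P·diag(−1, 243)·P⁻¹ = [[3, −1215], [−1, 486]] · [[−2, −5], [1, 3]] = [[−1221, −3660], [488, 1463]].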